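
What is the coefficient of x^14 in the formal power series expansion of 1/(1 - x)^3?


The expansion 1/(1 - x)^r = sum_{k>=0} C(k + r - 1, r - 1) x^k follows from the multiset / negative-binomial theorem (or from repeated differentiation of the geometric series).
For r = 3 and k = 14:
C(16, 2) = 20922789888000 / (2 * 87178291200) = 120.

120


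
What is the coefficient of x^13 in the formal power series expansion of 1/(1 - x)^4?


The negative binomial / multiset identity is
1/(1 - x)^r = sum_{k>=0} C(k + r - 1, r - 1) x^k.
Here r = 4 and k = 13, so the coefficient is
C(13 + 3, 3) = C(16, 3)
= 560

560


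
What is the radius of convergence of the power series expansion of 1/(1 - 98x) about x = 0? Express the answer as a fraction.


Expanding 1/(1 - 98x) = sum_{k>=0} 98^k x^k, the series converges when |98x| < 1, i.e., |x| < 1/98.
So the radius of convergence is 1/98 = 1/98.

1/98


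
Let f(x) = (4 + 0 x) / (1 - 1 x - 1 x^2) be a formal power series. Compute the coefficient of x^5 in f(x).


Write f(x) = sum_{k>=0} a_k x^k. Multiplying both sides by 1 - 1 x - 1 x^2 gives
(1 - 1 x - 1 x^2) sum_{k>=0} a_k x^k = 4 + 0 x.
Matching coefficients:
 x^0: a_0 = 4
 x^1: a_1 - 1 a_0 = 0  =>  a_1 = 1*4 + 0 = 4
 x^k (k >= 2): a_k = 1 a_{k-1} + 1 a_{k-2}.
Iterating: a_2 = 8, a_3 = 12, a_4 = 20, a_5 = 32.
So the coefficient of x^5 is 32.

32


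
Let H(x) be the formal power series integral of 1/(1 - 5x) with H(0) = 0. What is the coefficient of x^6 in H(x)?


1/(1 - 5x) = sum_{k>=0} 5^k x^k. Integrating termwise with H(0) = 0:
H(x) = sum_{k>=0} 5^k x^(k+1) / (k+1) = sum_{m>=1} 5^(m-1) x^m / m.
For m = 6: 5^5/6 = 3125/6 = 3125/6.

3125/6


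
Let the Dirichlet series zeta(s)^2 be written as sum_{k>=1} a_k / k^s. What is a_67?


The Dirichlet convolution of the constant function 1 with itself gives (1 * 1)(k) = sum_{d | k} 1 = d(k), the number of positive divisors of k.
Since zeta(s) = sum_{k>=1} 1/k^s, we have zeta(s)^2 = sum_{k>=1} d(k)/k^s, so a_k = d(k).
For k = 67: the divisors are 1, 67.
Count = 2.

2


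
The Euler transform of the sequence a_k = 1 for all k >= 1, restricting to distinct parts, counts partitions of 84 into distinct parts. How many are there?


Partitions of 84 into distinct parts can be computed via generating function.
Product (1+x)(1+x^2)(1+x^3)...
The coefficient of x^84 = 111322

111322


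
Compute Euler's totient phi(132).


phi(n) counts integers in [1, n] coprime to n. Using the multiplicative formula phi(n) = n * prod_{p | n} (1 - 1/p):
132 = 2^2 * 3 * 11, so
phi(132) = 132 * (1 - 1/2) * (1 - 1/3) * (1 - 1/11) = 40.

40


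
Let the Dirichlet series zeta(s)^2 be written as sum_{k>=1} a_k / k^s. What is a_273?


The Dirichlet convolution of the constant function 1 with itself gives (1 * 1)(k) = sum_{d | k} 1 = d(k), the number of positive divisors of k.
Since zeta(s) = sum_{k>=1} 1/k^s, we have zeta(s)^2 = sum_{k>=1} d(k)/k^s, so a_k = d(k).
For k = 273: the divisors are 1, 3, 7, 13, 21, 39, 91, 273.
Count = 8.

8


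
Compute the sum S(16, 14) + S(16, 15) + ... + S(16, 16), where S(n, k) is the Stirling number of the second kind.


By definition, S(n, k) counts partitions of an n-set into exactly k nonempty blocks.
Computing row n = 16 for k = 14..16:
S(16, k): 6020, 120, 1
Sum = 6141.

6141


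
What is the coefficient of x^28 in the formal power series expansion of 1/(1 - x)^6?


The negative binomial / multiset identity is
1/(1 - x)^r = sum_{k>=0} C(k + r - 1, r - 1) x^k.
Here r = 6 and k = 28, so the coefficient is
C(28 + 5, 5) = C(33, 5)
= 237336

237336


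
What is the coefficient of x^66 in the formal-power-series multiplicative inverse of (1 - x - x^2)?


Let the inverse be f(x) = sum_{k>=0} a_k x^k. From f(x) * (1 - x - x^2) = 1 and matching coefficients:
 x^0: a_0 = 1.
 x^1: a_1 - a_0 = 0, so a_1 = 1.
 x^k (k >= 2): a_k - a_{k-1} - a_{k-2} = 0, i.e. a_k = a_{k-1} + a_{k-2}.
This is the Fibonacci-type recurrence shifted so that a_0 = a_1 = 1.
Iterating: a_0=1, a_1=1, a_2=2, a_3=3, a_4=5, a_5=8, a_6=13, a_7=21, a_8=34, a_9=55, ...
a_66 = 44945570212853.

44945570212853


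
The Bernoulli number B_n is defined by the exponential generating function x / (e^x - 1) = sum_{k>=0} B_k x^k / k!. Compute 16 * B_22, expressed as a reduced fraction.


Bernoulli numbers can also be computed recursively via B_0 = 1 and sum_{j=0}^{m} C(m+1, j) B_j = 0 for m >= 1. Odd-index Bernoulli numbers vanish for k >= 3.
Computing B_22 = 854513/138, so 16 * B_22 = 16 * 854513/138 = 6836104/69.

6836104/69


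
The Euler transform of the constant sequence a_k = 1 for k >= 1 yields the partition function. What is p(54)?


The Euler transform converts the sequence a_k = 1 into the number of integer partitions.
Using the recurrence or dynamic programming:
p(54) = 386155

386155


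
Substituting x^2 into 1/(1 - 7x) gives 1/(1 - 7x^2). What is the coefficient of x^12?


The coefficient of x^(2m) in 1/(1 - 7x^2) is 7^m.
With n = 12 = 2*6, the coefficient is 7^6 = 117649.

117649


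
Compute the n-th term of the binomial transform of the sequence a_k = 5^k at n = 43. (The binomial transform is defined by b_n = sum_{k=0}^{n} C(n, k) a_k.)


With a_k = 5^k, b_n = sum_{k=0}^{n} C(n, k) 5^k = (1 + 5)^n by the binomial theorem.
For n = 43: (1 + 5)^43 = 6^43 = 2887378820390246558653190730940416.

2887378820390246558653190730940416


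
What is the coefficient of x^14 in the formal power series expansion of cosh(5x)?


The Maclaurin series is cosh(t) = sum_{m>=0} t^(2m) / (2m)!, so substituting t = 5x, only even powers of x are nonzero, with coefficient of x^(2m) equal to 5^(2m) / (2m)!.
For x^14 the coefficient is 5^14/14! = 6103515625/87178291200 = 244140625/3487131648.

244140625/3487131648


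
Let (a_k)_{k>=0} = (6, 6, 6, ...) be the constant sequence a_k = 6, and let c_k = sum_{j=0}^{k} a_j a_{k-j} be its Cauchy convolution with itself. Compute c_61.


Since a_j = 6 for all j >= 0, the convolution sum becomes
c_k = sum_{j=0}^{k} 6 * 6 = 36 * (k + 1).
Equivalently, the generating function of (a_k) is 6/(1 - x) and its square is 36/(1 - x)^2 = sum_{k>=0} 36(k + 1) x^k.
For k = 61: 36 * 62 = 2232.

2232


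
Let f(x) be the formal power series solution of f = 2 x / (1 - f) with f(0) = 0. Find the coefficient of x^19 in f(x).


Apply Lagrange inversion: f = 2 x * phi(f) with phi(t) = 1/(1 - t), so
[x^n] f = 2^n * (1/n) [t^(n-1)] phi(t)^n = 2^n * (1/n) [t^(n-1)] (1 - t)^(-n) = 2^n * (1/n) C(2n - 2, n - 1) = 2^n * C_{n-1}.
For n = 19: C_18 = C(36, 18) / 19 = 9075135300/19 = 477638700.
With the 2^19 = 524288 factor, the coefficient is 524288 * 477638700 = 250420238745600.

250420238745600


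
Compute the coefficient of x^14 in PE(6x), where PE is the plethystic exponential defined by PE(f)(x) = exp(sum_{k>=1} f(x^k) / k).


With f(x) = 6x, the exponent is sum_{k>=1} 6 x^k / k = 6 * (-ln(1 - x)). Exponentiating:
PE(6x) = exp(-6 ln(1 - x)) = 1/(1 - x)^6.
By the negative binomial expansion, [x^n] 1/(1 - x)^6 = C(n + 5, 5).
For n = 14: C(19, 5) = 11628.

11628


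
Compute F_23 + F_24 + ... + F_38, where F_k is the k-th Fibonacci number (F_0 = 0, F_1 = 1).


Use the identity sum_{k=0}^{N} F_k = F_{N+2} - 1 (which follows from F_{k+2} - F_{k+1} = F_k). Then
sum_{k=23}^{38} F_k = (F_{40} - 1) - (F_{24} - 1) = F_{40} - F_{24}.
Computing: F_{40} = 102334155, F_{24} = 46368, so
Sum = 102334155 - 46368 = 102287787.

102287787


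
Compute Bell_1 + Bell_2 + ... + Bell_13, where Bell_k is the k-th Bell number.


Recall Bell_k counts set partitions of a k-set (with Bell_0 = 1 by convention).
Bell_1 through Bell_13: 1, 2, 5, 15, 52, 203, 877, 4140, 21147, 115975, 678570, 4213597, 27644437
Sum = 1 + 2 + 5 + 15 + 52 + 203 + 877 + 4140 + 21147 + 115975 + 678570 + 4213597 + 27644437 = 32679021.

32679021


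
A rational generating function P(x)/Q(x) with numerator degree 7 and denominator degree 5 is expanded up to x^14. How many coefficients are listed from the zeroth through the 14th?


Expanding up to x^14 gives the coefficients for x^0, x^1, ..., x^14.
That is 14 + 1 = 15 coefficients in total.

15


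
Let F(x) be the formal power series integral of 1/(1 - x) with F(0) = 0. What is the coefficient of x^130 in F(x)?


1/(1 - x) = sum_{k>=0} x^k. Integrating termwise and using F(0) = 0 gives
F(x) = sum_{k>=0} x^(k+1) / (k+1) = sum_{m>=1} x^m / m = -ln(1 - x).
So the coefficient of x^130 is 1/130 = 1/130.

1/130


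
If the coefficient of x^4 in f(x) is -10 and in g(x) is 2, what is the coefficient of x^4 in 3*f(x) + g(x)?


Scalar multiplication scales coefficients: 3 * -10 = -30.
Then add the g coefficient: -30 + 2
= -28

-28


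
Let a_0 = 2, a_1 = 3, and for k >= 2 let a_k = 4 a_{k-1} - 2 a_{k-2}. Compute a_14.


Iterating the recurrence forward:
a_0 = 2
a_1 = 3
a_2 = 4*3 - 2*2 = 8
a_3 = 4*8 - 2*3 = 26
a_4 = 4*26 - 2*8 = 88
a_5 = 4*88 - 2*26 = 300
a_6 = 4*300 - 2*88 = 1024
a_7 = 4*1024 - 2*300 = 3496
a_8 = 4*3496 - 2*1024 = 11936
a_9 = 4*11936 - 2*3496 = 40752
a_10 = 4*40752 - 2*11936 = 139136
a_11 = 4*139136 - 2*40752 = 475040
a_12 = 4*475040 - 2*139136 = 1621888
a_13 = 4*1621888 - 2*475040 = 5537472
a_14 = 4*5537472 - 2*1621888 = 18906112
So a_14 = 18906112.

18906112


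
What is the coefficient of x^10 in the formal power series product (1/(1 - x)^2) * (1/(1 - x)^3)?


Combine the factors: (1/(1 - x)^2) * (1/(1 - x)^3) = 1/(1 - x)^5.
Then use 1/(1 - x)^r = sum_{k>=0} C(k + r - 1, r - 1) x^k with r = 5 and k = 10:
C(14, 4) = 1001.

1001


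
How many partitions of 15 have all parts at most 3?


Using the generating function (1-x)^(-1)(1-x^2)^(-1)(1-x^3)^(-1),
the coefficient of x^15 counts these restricted partitions.
Result = 27

27


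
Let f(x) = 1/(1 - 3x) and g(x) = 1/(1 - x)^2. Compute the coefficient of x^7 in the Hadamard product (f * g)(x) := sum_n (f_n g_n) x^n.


f has coefficients f_k = 3^k. For g = 1/(1 - x)^2 the coefficient is g_k = C(k + 1, 1) = k + 1. The Hadamard coefficient is (f * g)_k = 3^k * (k + 1).
For k = 7: 3^7 * 8 = 2187 * 8 = 17496.

17496


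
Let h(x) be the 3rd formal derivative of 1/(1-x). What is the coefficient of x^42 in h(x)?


Differentiating 3 times: d^3/dx^3 [1/(1-x)] = 3!/(1-x)^4.
The expansion 1/(1-x)^4 = sum_{k>=0} C(k+3, 3) x^k, so the coefficient of x^n in 3!/(1-x)^4 is 3! * C(n+3, 3).
For n = 42: 6 * C(45, 3) = 6 * 14190 = 85140

85140


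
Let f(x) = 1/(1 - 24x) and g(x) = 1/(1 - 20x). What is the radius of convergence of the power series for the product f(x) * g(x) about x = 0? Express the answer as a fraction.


The radius of 1/(1 - 24x) is 1/24 (nearest singularity at x = 1/24), and the radius of 1/(1 - 20x) is 1/20.
The product f(x)*g(x) = 1/((1 - 24x)(1 - 20x)) has singularities at both 1/24 and 1/20, so its radius of convergence is the distance to the nearest one:
min(1/24, 1/20) = 1/24.

1/24


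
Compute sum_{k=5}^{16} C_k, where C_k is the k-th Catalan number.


C_5 through C_16: 42, 132, 429, 1430, 4862, 16796, 58786, 208012, 742900, 2674440, 9694845, 35357670
Sum = 42 + 132 + 429 + 1430 + 4862 + 16796 + 58786 + 208012 + 742900 + 2674440 + 9694845 + 35357670
= 48760344

48760344


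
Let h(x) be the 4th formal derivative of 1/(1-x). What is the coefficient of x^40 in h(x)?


Differentiating 4 times: d^4/dx^4 [1/(1-x)] = 4!/(1-x)^5.
The expansion 1/(1-x)^5 = sum_{k>=0} C(k+4, 4) x^k, so the coefficient of x^n in 4!/(1-x)^5 is 4! * C(n+4, 4).
For n = 40: 24 * C(44, 4) = 24 * 135751 = 3258024

3258024


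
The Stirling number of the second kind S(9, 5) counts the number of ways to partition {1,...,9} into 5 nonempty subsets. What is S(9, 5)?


Using the explicit formula S(n,k) = (1/k!) sum_{j=0}^{k} (-1)^(k-j) C(k,j) j^n:
S(9, 5) = 6951
Equivalently, S(n,k) is n! times the coefficient of x^n in the EGF (e^x - 1)^k / k!.

6951


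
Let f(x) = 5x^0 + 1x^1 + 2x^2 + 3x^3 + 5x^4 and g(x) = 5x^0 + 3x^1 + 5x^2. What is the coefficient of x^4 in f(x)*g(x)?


Cauchy product at x^4:
2*5 + 3*3 + 5*5
= 44

44


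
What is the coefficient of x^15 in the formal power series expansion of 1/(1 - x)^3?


The negative binomial / multiset identity is
1/(1 - x)^r = sum_{k>=0} C(k + r - 1, r - 1) x^k.
Here r = 3 and k = 15, so the coefficient is
C(15 + 2, 2) = C(17, 2)
= 136

136


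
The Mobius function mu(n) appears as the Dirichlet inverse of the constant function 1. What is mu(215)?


215 = 5 * 43 (all distinct primes).
mu(215) = (-1)^2 = 1

1


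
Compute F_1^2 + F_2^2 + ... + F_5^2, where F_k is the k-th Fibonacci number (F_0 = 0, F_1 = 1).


There is a standard identity sum_{k=0}^{N} F_k^2 = F_N * F_{N+1} (proved inductively from the telescoping relation F_k^2 = F_k F_{k+1} - F_{k-1} F_k). Then
sum_{k=1}^{5} F_k^2 = F_5 F_6 - F_0 F_1.
Computing: F_5 = 5, F_6 = 8, F_0 = 0, F_1 = 1.
Sum = 5 * 8 - 0 * 1 = 40.

40


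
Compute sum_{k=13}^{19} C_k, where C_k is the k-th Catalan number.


C_13 through C_19: 742900, 2674440, 9694845, 35357670, 129644790, 477638700, 1767263190
Sum = 742900 + 2674440 + 9694845 + 35357670 + 129644790 + 477638700 + 1767263190
= 2423016535

2423016535


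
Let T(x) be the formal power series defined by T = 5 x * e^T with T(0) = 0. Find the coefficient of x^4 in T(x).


Apply the Lagrange inversion formula: if T = 5 x * phi(T) with phi(t) = e^t, then
[x^n] T = 5^n * (1/n) [t^(n-1)] phi(t)^n = 5^n * (1/n) [t^(n-1)] e^(n t) = 5^n * (1/n) * n^(n-1) / (n-1)! = 5^n * n^(n-1) / n!.
When c = 1 this is the Cayley count of rooted labeled trees on n vertices, divided by n!.
For n = 4: 5^4 * 4^3 / 4! = 625 * 64/24 = 5000/3.

5000/3


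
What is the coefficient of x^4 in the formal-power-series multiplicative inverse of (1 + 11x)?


The inverse is 1/(1 + 11x). Apply the geometric identity 1/(1 - y) = sum_{k>=0} y^k with y = -11x:
1/(1 + 11x) = sum_{k>=0} (-11)^k x^k.
So the coefficient of x^4 is (-11)^4 = 14641.

14641


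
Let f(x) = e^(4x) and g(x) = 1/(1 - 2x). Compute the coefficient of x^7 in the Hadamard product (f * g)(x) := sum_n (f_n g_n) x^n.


Expanding: f_k = 4^k/k! (from e^(4x)) and g_k = 2^k (from 1/(1 - 2x)). So the Hadamard coefficient (f * g)_k = 4^k 2^k / k! = (8)^k / k!.
For k = 7: 8^7/7! = 2097152/5040 = 131072/315.

131072/315


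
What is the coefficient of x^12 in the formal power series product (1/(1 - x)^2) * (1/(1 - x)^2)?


Combine the factors: (1/(1 - x)^2) * (1/(1 - x)^2) = 1/(1 - x)^4.
Then use 1/(1 - x)^r = sum_{k>=0} C(k + r - 1, r - 1) x^k with r = 4 and k = 12:
C(15, 3) = 455.

455


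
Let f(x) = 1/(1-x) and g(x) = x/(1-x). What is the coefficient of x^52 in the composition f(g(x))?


First simplify the composition: f(g(x)) = 1/(1 - x/(1-x)) = (1-x)/((1-x) - x) = (1-x)/(1-2x).
Now extract the coefficient. Write (1-x)/(1-2x) = 1/(1-2x) - x/(1-2x).
The coefficient of x^n in 1/(1-2x) is 2^n, and in x/(1-2x) is 2^(n-1) (for n >= 1).
So the coefficient of x^52 is 2^52 - 2^51 = 4503599627370496 - 2251799813685248 = 2251799813685248.

2251799813685248


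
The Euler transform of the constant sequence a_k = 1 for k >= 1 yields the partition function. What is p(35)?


The Euler transform converts the sequence a_k = 1 into the number of integer partitions.
Using the recurrence or dynamic programming:
p(35) = 14883

14883


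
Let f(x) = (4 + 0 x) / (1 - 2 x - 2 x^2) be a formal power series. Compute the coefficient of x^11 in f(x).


Write f(x) = sum_{k>=0} a_k x^k. Multiplying both sides by 1 - 2 x - 2 x^2 gives
(1 - 2 x - 2 x^2) sum_{k>=0} a_k x^k = 4 + 0 x.
Matching coefficients:
 x^0: a_0 = 4
 x^1: a_1 - 2 a_0 = 0  =>  a_1 = 2*4 + 0 = 8
 x^k (k >= 2): a_k = 2 a_{k-1} + 2 a_{k-2}.
Iterating: a_2 = 24, a_3 = 64, a_4 = 176, a_5 = 480, a_6 = 1312, a_7 = 3584, a_8 = 9792, a_9 = 26752, a_10 = 73088, a_11 = 199680.
So the coefficient of x^11 is 199680.

199680


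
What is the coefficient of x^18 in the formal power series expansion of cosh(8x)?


The Maclaurin series is cosh(t) = sum_{m>=0} t^(2m) / (2m)!, so substituting t = 8x, only even powers of x are nonzero, with coefficient of x^(2m) equal to 8^(2m) / (2m)!.
For x^18 the coefficient is 8^18/18! = 18014398509481984/6402373705728000 = 274877906944/97692469875.

274877906944/97692469875


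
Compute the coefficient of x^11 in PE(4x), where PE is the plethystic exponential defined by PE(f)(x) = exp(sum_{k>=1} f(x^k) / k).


With f(x) = 4x, the exponent is sum_{k>=1} 4 x^k / k = 4 * (-ln(1 - x)). Exponentiating:
PE(4x) = exp(-4 ln(1 - x)) = 1/(1 - x)^4.
By the negative binomial expansion, [x^n] 1/(1 - x)^4 = C(n + 3, 3).
For n = 11: C(14, 3) = 364.

364


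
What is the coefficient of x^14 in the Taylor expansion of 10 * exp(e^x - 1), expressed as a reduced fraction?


exp(e^x - 1) = sum_{k>=0} Bell_k x^k / k!, where Bell_k is the k-th Bell number.
So the coefficient of x^14 is 10 * Bell_14 / 14!.
Computing: Bell_14 = 190899322 and 14! = 87178291200, giving
10 * 190899322/87178291200 = 95449661/4358914560.

95449661/4358914560


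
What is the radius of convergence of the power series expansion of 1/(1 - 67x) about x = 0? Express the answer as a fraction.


Expanding 1/(1 - 67x) = sum_{k>=0} 67^k x^k, the series converges when |67x| < 1, i.e., |x| < 1/67.
So the radius of convergence is 1/67 = 1/67.

1/67


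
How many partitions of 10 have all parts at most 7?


Using the generating function (1-x)^(-1)(1-x^2)^(-1)...(1-x^7)^(-1),
the coefficient of x^10 counts these restricted partitions.
Result = 38

38


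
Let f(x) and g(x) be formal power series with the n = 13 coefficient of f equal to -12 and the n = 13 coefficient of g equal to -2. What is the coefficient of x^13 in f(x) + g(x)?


Addition of formal power series is termwise.
The coefficient of x^13 in f + g = -12 + -2
= -14

-14


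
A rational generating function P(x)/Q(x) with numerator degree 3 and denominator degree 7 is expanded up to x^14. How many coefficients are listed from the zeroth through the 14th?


Expanding up to x^14 gives the coefficients for x^0, x^1, ..., x^14.
That is 14 + 1 = 15 coefficients in total.

15


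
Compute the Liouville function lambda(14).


The Liouville function is lambda(k) = (-1)^Omega(k), where Omega(k) counts the prime factors of k with multiplicity.
Factoring: 14 = 2 * 7, so Omega(14) = 2.
lambda(14) = (-1)^2 = 1.

1


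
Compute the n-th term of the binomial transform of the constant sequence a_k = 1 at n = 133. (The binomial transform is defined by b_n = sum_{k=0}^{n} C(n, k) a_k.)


With a_k = 1 for all k, b_n = sum_{k=0}^{n} C(n, k) = 2^n by the binomial theorem.
For n = 133: 2^133 = 10889035741470030830827987437816582766592.

10889035741470030830827987437816582766592


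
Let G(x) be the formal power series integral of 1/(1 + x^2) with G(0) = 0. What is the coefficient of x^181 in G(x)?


1/(1 + x^2) = sum_{j>=0} (-1)^j x^(2j). Integrating termwise with G(0) = 0:
G(x) = sum_{j>=0} (-1)^j x^(2j+1) / (2j+1) = arctan(x).
Only odd powers are nonzero. For x^181 write 181 = 2*90 + 1, giving
(-1)^90 / 181 = 1/181 = 1/181.

1/181


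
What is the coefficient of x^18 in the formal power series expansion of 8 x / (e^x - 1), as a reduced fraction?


The exponential generating function for Bernoulli numbers is
x / (e^x - 1) = sum_{k>=0} B_k x^k / k!.
So the coefficient of x^18 in 8 x / (e^x - 1) is 8 B_18 / 18!.
Computing: B_18 = 43867/798, 18! = 6402373705728000, giving
8 * 43867/798 / 6402373705728000 = 43867/638636777146368000.

43867/638636777146368000


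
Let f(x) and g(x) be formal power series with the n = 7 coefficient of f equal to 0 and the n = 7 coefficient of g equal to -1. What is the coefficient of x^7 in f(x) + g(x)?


Addition of formal power series is termwise.
The coefficient of x^7 in f + g = 0 + -1
= -1

-1


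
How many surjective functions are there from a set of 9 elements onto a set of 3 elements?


By inclusion-exclusion on which target elements are missed, the number of surjections from an n-set onto a k-set is
surj(n, k) = sum_{j=0}^{k} (-1)^j C(k, j) (k - j)^n.
Equivalently surj(n, k) = k! * S(n, k), where S(n, k) is the Stirling number of the second kind.
For n = 9, k = 3:
S(9, 3) = 3025, so
surj = 3! * 3025 = 6 * 3025 = 18150.

18150


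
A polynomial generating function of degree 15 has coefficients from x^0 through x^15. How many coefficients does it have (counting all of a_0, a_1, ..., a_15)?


A polynomial of degree 15 takes the form a_0 + a_1 x + ... + a_15 x^15.
The number of coefficients is 15 + 1 = 16.

16


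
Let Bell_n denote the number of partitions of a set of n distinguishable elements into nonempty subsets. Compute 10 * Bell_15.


Bell_15 can be computed from the Bell triangle or from Dobinski's identity Bell_n = (1/e) * sum_{k>=0} k^n / k!.
Computing Bell_15 = 1382958545.
Then 10 * 1382958545 = 13829585450.

13829585450


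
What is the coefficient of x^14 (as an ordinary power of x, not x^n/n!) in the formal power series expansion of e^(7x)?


The exponential series is e^y = sum_{k>=0} y^k / k!. Substituting y = 7x gives
e^(7x) = sum_{k>=0} 7^k x^k / k!.
So the coefficient of x^n is a^n/n! with a = 7, n = 14:
7^14 / 14! = 678223072849/87178291200 = 13841287201/1779148800

13841287201/1779148800


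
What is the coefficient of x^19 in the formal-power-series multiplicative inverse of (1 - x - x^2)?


Let the inverse be f(x) = sum_{k>=0} a_k x^k. From f(x) * (1 - x - x^2) = 1 and matching coefficients:
 x^0: a_0 = 1.
 x^1: a_1 - a_0 = 0, so a_1 = 1.
 x^k (k >= 2): a_k - a_{k-1} - a_{k-2} = 0, i.e. a_k = a_{k-1} + a_{k-2}.
This is the Fibonacci-type recurrence shifted so that a_0 = a_1 = 1.
Iterating: a_0=1, a_1=1, a_2=2, a_3=3, a_4=5, a_5=8, a_6=13, a_7=21, a_8=34, a_9=55, ...
a_19 = 6765.

6765


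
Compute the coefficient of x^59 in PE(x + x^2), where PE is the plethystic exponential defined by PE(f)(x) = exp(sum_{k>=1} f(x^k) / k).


With f(x) = x + x^2, the exponent is sum_{k>=1} (x^k + x^(2k)) / k = -ln(1 - x) - ln(1 - x^2). Exponentiating:
PE(x + x^2) = 1 / ((1 - x)(1 - x^2)).
This is the generating function for partitions of n into parts of size 1 or 2. The number of 2's can be any j in 0..29, and the rest are 1's, so
[x^59] = floor(59/2) + 1 = 30.

30


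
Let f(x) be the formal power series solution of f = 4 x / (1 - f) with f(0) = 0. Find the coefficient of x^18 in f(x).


Apply Lagrange inversion: f = 4 x * phi(f) with phi(t) = 1/(1 - t), so
[x^n] f = 4^n * (1/n) [t^(n-1)] phi(t)^n = 4^n * (1/n) [t^(n-1)] (1 - t)^(-n) = 4^n * (1/n) C(2n - 2, n - 1) = 4^n * C_{n-1}.
For n = 18: C_17 = C(34, 17) / 18 = 2333606220/18 = 129644790.
With the 4^18 = 68719476736 factor, the coefficient is 68719476736 * 129644790 = 8909122130348605440.

8909122130348605440


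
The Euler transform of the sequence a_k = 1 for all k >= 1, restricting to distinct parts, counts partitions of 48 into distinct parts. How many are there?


Partitions of 48 into distinct parts can be computed via generating function.
Product (1+x)(1+x^2)(1+x^3)...
The coefficient of x^48 = 2910

2910


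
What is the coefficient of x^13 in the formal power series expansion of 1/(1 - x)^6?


The expansion 1/(1 - x)^r = sum_{k>=0} C(k + r - 1, r - 1) x^k follows from the multiset / negative-binomial theorem (or from repeated differentiation of the geometric series).
For r = 6 and k = 13:
C(18, 5) = 6402373705728000 / (120 * 6227020800) = 8568.

8568


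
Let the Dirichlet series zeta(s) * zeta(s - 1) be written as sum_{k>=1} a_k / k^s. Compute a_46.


Convolution gives a_k = sum_{d | k} d * 1 = sum_{d | k} d = sigma(k), the sum of positive divisors of k.
For k = 46, the divisors are 1, 2, 23, 46, so
sigma(46) = 1 + 2 + 23 + 46 = 72.

72


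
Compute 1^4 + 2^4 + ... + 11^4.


This power sum has a closed form given by Faulhaber's formula
sum_{k=1}^{m} k^p = (1 / (p + 1)) * sum_{j=0}^{p} C(p + 1, j) B_j m^(p + 1 - j),
but for small m direct computation is fastest:
1 + 16 + 81 + 256 + 625 + 1296 + 2401 + 4096 + 6561 + 10000 + 14641 = 39974.

39974


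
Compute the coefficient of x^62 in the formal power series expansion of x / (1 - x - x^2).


Let f(x) = sum_{k>=0} a_k x^k. Multiplying f(x) * (1 - x - x^2) = x and matching coefficients gives a_0 = 0, a_1 = 1, and a_k = a_{k-1} + a_{k-2} for k >= 2. These are the Fibonacci numbers F_k.
Iterating from F_0 = 0, F_1 = 1:
F_0=0, F_1=1, F_2=1, F_3=2, F_4=3, F_5=5, F_6=8, F_7=13, F_8=21, F_9=34, ...
F_62 = 4052739537881.

4052739537881


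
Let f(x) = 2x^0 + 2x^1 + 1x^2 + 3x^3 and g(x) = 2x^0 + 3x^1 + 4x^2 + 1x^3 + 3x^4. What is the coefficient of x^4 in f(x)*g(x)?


Cauchy product at x^4:
2*3 + 2*1 + 1*4 + 3*3
= 21

21


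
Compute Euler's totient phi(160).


phi(n) counts integers in [1, n] coprime to n. Using the multiplicative formula phi(n) = n * prod_{p | n} (1 - 1/p):
160 = 2^5 * 5, so
phi(160) = 160 * (1 - 1/2) * (1 - 1/5) = 64.

64


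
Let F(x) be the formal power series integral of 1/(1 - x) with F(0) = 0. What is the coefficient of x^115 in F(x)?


1/(1 - x) = sum_{k>=0} x^k. Integrating termwise and using F(0) = 0 gives
F(x) = sum_{k>=0} x^(k+1) / (k+1) = sum_{m>=1} x^m / m = -ln(1 - x).
So the coefficient of x^115 is 1/115 = 1/115.

1/115


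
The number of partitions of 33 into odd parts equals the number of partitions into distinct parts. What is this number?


Computing partitions of 33 into odd parts (1, 3, 5, ...):
Using the generating function prod_{k>=0} 1/(1-x^(2k+1)),
the count is 448

448


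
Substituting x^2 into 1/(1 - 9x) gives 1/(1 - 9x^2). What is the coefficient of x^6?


The coefficient of x^(2m) in 1/(1 - 9x^2) is 9^m.
With n = 6 = 2*3, the coefficient is 9^3 = 729.

729


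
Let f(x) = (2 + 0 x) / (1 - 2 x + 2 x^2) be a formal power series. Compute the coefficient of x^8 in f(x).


Write f(x) = sum_{k>=0} a_k x^k. Multiplying both sides by 1 - 2 x + 2 x^2 gives
(1 - 2 x + 2 x^2) sum_{k>=0} a_k x^k = 2 + 0 x.
Matching coefficients:
 x^0: a_0 = 2
 x^1: a_1 - 2 a_0 = 0  =>  a_1 = 2*2 + 0 = 4
 x^k (k >= 2): a_k = 2 a_{k-1} - 2 a_{k-2}.
Iterating: a_2 = 4, a_3 = 0, a_4 = -8, a_5 = -16, a_6 = -16, a_7 = 0, a_8 = 32.
So the coefficient of x^8 is 32.

32


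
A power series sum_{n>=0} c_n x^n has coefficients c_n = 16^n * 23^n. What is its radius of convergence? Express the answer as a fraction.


By the root test (Cauchy-Hadamard), the radius is R = 1 / limsup_n |c_n|^(1/n).
Here |c_n|^(1/n) = (16^n * 23^n)^(1/n) = 16 * 23 = 368 for all n.
So R = 1/368 = 1/368.

1/368


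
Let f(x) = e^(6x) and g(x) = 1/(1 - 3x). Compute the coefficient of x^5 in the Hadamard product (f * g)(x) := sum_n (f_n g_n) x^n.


Expanding: f_k = 6^k/k! (from e^(6x)) and g_k = 3^k (from 1/(1 - 3x)). So the Hadamard coefficient (f * g)_k = 6^k 3^k / k! = (18)^k / k!.
For k = 5: 18^5/5! = 1889568/120 = 78732/5.

78732/5


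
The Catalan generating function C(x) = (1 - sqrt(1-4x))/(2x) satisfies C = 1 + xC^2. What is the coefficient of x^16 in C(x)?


Substituting x -> x scales the n-th coefficient by 1, so [x^16] C(x) = C_16.
C_16 = C(2*16, 16)/(17) = 601080390/17 = 35357670.
= 35357670.

35357670


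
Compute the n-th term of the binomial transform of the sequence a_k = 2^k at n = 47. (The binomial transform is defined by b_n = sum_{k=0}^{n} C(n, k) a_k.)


With a_k = 2^k, b_n = sum_{k=0}^{n} C(n, k) 2^k = (1 + 2)^n by the binomial theorem.
For n = 47: (1 + 2)^47 = 3^47 = 26588814358957503287787.

26588814358957503287787


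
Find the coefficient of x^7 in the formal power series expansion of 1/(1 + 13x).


Write 1/(1 + c x) = 1/(1 - (-c) x) and apply the geometric-series identity
1/(1 - y) = sum_{k>=0} y^k to get 1/(1 + c x) = sum_{k>=0} (-c)^k x^k.
So the coefficient of x^k is (-c)^k = (-1)^k * c^k.
Here c = 13 and k = 7:
(-13)^7 = -1 * 62748517 = -62748517

-62748517


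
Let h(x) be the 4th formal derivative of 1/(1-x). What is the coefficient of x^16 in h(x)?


Differentiating 4 times: d^4/dx^4 [1/(1-x)] = 4!/(1-x)^5.
The expansion 1/(1-x)^5 = sum_{k>=0} C(k+4, 4) x^k, so the coefficient of x^n in 4!/(1-x)^5 is 4! * C(n+4, 4).
For n = 16: 24 * C(20, 4) = 24 * 4845 = 116280

116280


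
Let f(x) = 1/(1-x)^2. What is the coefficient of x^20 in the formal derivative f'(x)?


Differentiate: d/dx [ 1/(1-x)^r ] = r / (1-x)^(r+1).
Here r = 2, so f'(x) = 2 / (1-x)^3.
The expansion of 1/(1-x)^(r+1) has coefficient of x^n equal to C(n+r, r).
So the coefficient of x^20 in f'(x) is
2 * C(22, 2) = 2 * 231 = 462

462


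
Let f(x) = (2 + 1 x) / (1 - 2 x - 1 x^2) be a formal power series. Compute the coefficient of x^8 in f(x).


Write f(x) = sum_{k>=0} a_k x^k. Multiplying both sides by 1 - 2 x - 1 x^2 gives
(1 - 2 x - 1 x^2) sum_{k>=0} a_k x^k = 2 + 1 x.
Matching coefficients:
 x^0: a_0 = 2
 x^1: a_1 - 2 a_0 = 1  =>  a_1 = 2*2 + 1 = 5
 x^k (k >= 2): a_k = 2 a_{k-1} + 1 a_{k-2}.
Iterating: a_2 = 12, a_3 = 29, a_4 = 70, a_5 = 169, a_6 = 408, a_7 = 985, a_8 = 2378.
So the coefficient of x^8 is 2378.

2378


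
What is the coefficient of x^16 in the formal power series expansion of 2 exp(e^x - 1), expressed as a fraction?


exp(e^x - 1) is the exponential generating function for the Bell numbers Bell_k: exp(e^x - 1) = sum_{k>=0} Bell_k x^k / k!.
So the coefficient of x^16 in 2 exp(e^x - 1) is 2 Bell_16 / 16!.
Computing: Bell_16 = 10480142147 and 16! = 20922789888000, giving
2 * 10480142147/20922789888000 = 10480142147/10461394944000.

10480142147/10461394944000


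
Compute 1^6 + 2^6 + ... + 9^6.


This power sum has a closed form given by Faulhaber's formula
sum_{k=1}^{m} k^p = (1 / (p + 1)) * sum_{j=0}^{p} C(p + 1, j) B_j m^(p + 1 - j),
but for small m direct computation is fastest:
1 + 64 + 729 + 4096 + 15625 + 46656 + 117649 + 262144 + 531441 = 978405.

978405


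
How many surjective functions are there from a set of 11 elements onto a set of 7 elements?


By inclusion-exclusion on which target elements are missed, the number of surjections from an n-set onto a k-set is
surj(n, k) = sum_{j=0}^{k} (-1)^j C(k, j) (k - j)^n.
Equivalently surj(n, k) = k! * S(n, k), where S(n, k) is the Stirling number of the second kind.
For n = 11, k = 7:
S(11, 7) = 63987, so
surj = 7! * 63987 = 5040 * 63987 = 322494480.

322494480


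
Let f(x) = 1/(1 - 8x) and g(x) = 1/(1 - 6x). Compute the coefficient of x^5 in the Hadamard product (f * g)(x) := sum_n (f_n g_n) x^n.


f has coefficients f_k = 8^k and g has coefficients g_k = 6^k, so the Hadamard product has coefficient (f*g)_k = 8^k * 6^k = 48^k.
For k = 5: 48^5 = 254803968.

254803968


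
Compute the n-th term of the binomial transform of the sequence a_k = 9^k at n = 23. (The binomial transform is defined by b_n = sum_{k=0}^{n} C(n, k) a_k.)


With a_k = 9^k, b_n = sum_{k=0}^{n} C(n, k) 9^k = (1 + 9)^n by the binomial theorem.
For n = 23: (1 + 9)^23 = 10^23 = 100000000000000000000000.

100000000000000000000000


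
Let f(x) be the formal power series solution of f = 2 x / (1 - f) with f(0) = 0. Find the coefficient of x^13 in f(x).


Apply Lagrange inversion: f = 2 x * phi(f) with phi(t) = 1/(1 - t), so
[x^n] f = 2^n * (1/n) [t^(n-1)] phi(t)^n = 2^n * (1/n) [t^(n-1)] (1 - t)^(-n) = 2^n * (1/n) C(2n - 2, n - 1) = 2^n * C_{n-1}.
For n = 13: C_12 = C(24, 12) / 13 = 2704156/13 = 208012.
With the 2^13 = 8192 factor, the coefficient is 8192 * 208012 = 1704034304.

1704034304


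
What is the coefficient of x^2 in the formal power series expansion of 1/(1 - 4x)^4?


The general identity 1/(1 - c x)^r = sum_{k>=0} c^k C(k + r - 1, r - 1) x^k follows by substituting y = c x into 1/(1 - y)^r = sum_{k>=0} C(k + r - 1, r - 1) y^k.
For c = 4, r = 4, k = 2:
4^2 * C(5, 3) = 16 * 10 = 160.

160


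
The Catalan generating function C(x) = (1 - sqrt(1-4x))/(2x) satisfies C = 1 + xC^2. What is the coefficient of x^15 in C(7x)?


Substituting x -> 7x scales the n-th coefficient by 7^n, so [x^15] C(7x) = 7^15 * C_15.
C_15 = C(2*15, 15)/(16) = 155117520/16 = 9694845.
So 7^15 * 9694845 = 4747561509943 * 9694845 = 46026872966863343835.

46026872966863343835


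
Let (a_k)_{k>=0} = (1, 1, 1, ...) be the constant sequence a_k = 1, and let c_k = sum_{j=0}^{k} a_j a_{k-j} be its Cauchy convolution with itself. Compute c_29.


Since a_j = 1 for all j >= 0, the convolution sum becomes
c_k = sum_{j=0}^{k} 1 * 1 = 1 * (k + 1).
Equivalently, the generating function of (a_k) is 1/(1 - x) and its square is 1/(1 - x)^2 = sum_{k>=0} 1(k + 1) x^k.
For k = 29: 1 * 30 = 30.

30


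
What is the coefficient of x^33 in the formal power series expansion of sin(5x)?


The Maclaurin series is sin(t) = sum_{k>=0} (-1)^k t^(2k+1) / (2k+1)!, so substituting t = 5x, only odd powers of x are nonzero, with coefficient of x^(2k+1) equal to (-1)^k 5^(2k+1) / (2k+1)!.
Write 33 = 2*16 + 1, giving the coefficient (-1)^16 * 5^33 / 33! = 116415321826934814453125/8683317618811886495518194401280000000 = 1490116119384765625/111146465520792147142632888336384.

1490116119384765625/111146465520792147142632888336384


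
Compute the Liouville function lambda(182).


The Liouville function is lambda(k) = (-1)^Omega(k), where Omega(k) counts the prime factors of k with multiplicity.
Factoring: 182 = 2 * 7 * 13, so Omega(182) = 3.
lambda(182) = (-1)^3 = -1.

-1


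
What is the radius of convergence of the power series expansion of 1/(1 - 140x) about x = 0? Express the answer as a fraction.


Expanding 1/(1 - 140x) = sum_{k>=0} 140^k x^k, the series converges when |140x| < 1, i.e., |x| < 1/140.
So the radius of convergence is 1/140 = 1/140.

1/140


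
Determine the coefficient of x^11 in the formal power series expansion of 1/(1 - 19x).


The geometric series identity gives 1/(1 - c x) = sum_{k>=0} c^k x^k, so the coefficient of x^k is c^k.
Here c = 19 and k = 11.
Computing: 19^11 = 116490258898219

116490258898219


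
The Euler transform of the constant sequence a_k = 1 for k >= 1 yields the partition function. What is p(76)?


The Euler transform converts the sequence a_k = 1 into the number of integer partitions.
Using the recurrence or dynamic programming:
p(76) = 9289091

9289091


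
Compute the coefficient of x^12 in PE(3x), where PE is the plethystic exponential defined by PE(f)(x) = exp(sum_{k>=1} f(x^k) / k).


With f(x) = 3x, the exponent is sum_{k>=1} 3 x^k / k = 3 * (-ln(1 - x)). Exponentiating:
PE(3x) = exp(-3 ln(1 - x)) = 1/(1 - x)^3.
By the negative binomial expansion, [x^n] 1/(1 - x)^3 = C(n + 2, 2).
For n = 12: C(14, 2) = 91.

91


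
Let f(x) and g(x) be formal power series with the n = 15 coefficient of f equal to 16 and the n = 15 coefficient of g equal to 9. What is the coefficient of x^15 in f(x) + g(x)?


Addition of formal power series is termwise.
The coefficient of x^15 in f + g = 16 + 9
= 25

25


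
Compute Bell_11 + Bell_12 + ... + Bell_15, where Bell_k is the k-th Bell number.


Recall Bell_k counts set partitions of a k-set (with Bell_0 = 1 by convention).
Bell_11 through Bell_15: 678570, 4213597, 27644437, 190899322, 1382958545
Sum = 678570 + 4213597 + 27644437 + 190899322 + 1382958545 = 1606394471.

1606394471


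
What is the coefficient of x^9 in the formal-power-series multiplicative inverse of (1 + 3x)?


The inverse is 1/(1 + 3x). Apply the geometric identity 1/(1 - y) = sum_{k>=0} y^k with y = -3x:
1/(1 + 3x) = sum_{k>=0} (-3)^k x^k.
So the coefficient of x^9 is (-3)^9 = -19683.

-19683


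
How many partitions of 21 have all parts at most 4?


Using the generating function (1-x)^(-1)(1-x^2)^(-1)...(1-x^4)^(-1),
the coefficient of x^21 counts these restricted partitions.
Result = 120

120


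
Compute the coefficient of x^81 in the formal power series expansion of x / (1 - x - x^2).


Let f(x) = sum_{k>=0} a_k x^k. Multiplying f(x) * (1 - x - x^2) = x and matching coefficients gives a_0 = 0, a_1 = 1, and a_k = a_{k-1} + a_{k-2} for k >= 2. These are the Fibonacci numbers F_k.
Iterating from F_0 = 0, F_1 = 1:
F_0=0, F_1=1, F_2=1, F_3=2, F_4=3, F_5=5, F_6=8, F_7=13, F_8=21, F_9=34, ...
F_81 = 37889062373143906.

37889062373143906


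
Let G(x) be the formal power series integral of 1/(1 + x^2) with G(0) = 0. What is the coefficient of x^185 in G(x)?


1/(1 + x^2) = sum_{j>=0} (-1)^j x^(2j). Integrating termwise with G(0) = 0:
G(x) = sum_{j>=0} (-1)^j x^(2j+1) / (2j+1) = arctan(x).
Only odd powers are nonzero. For x^185 write 185 = 2*92 + 1, giving
(-1)^92 / 185 = 1/185 = 1/185.

1/185


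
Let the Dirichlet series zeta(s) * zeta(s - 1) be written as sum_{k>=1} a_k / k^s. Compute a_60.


Convolution gives a_k = sum_{d | k} d * 1 = sum_{d | k} d = sigma(k), the sum of positive divisors of k.
For k = 60, the divisors are 1, 2, 3, 4, 5, 6, 10, 12, 15, 20, 30, 60, so
sigma(60) = 1 + 2 + 3 + 4 + 5 + 6 + 10 + 12 + 15 + 20 + 30 + 60 = 168.

168


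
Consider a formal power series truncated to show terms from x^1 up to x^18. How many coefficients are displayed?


From x^1 to x^18 inclusive, the count is 18 - 1 + 1 = 18.

18


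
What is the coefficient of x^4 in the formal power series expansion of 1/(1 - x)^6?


The expansion 1/(1 - x)^r = sum_{k>=0} C(k + r - 1, r - 1) x^k follows from the multiset / negative-binomial theorem (or from repeated differentiation of the geometric series).
For r = 6 and k = 4:
C(9, 5) = 362880 / (120 * 24) = 126.

126


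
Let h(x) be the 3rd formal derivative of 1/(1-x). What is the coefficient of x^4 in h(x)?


Differentiating 3 times: d^3/dx^3 [1/(1-x)] = 3!/(1-x)^4.
The expansion 1/(1-x)^4 = sum_{k>=0} C(k+3, 3) x^k, so the coefficient of x^n in 3!/(1-x)^4 is 3! * C(n+3, 3).
For n = 4: 6 * C(7, 3) = 6 * 35 = 210

210


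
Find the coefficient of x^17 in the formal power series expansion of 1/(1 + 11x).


Write 1/(1 + c x) = 1/(1 - (-c) x) and apply the geometric-series identity
1/(1 - y) = sum_{k>=0} y^k to get 1/(1 + c x) = sum_{k>=0} (-c)^k x^k.
So the coefficient of x^k is (-c)^k = (-1)^k * c^k.
Here c = 11 and k = 17:
(-11)^17 = -1 * 505447028499293771 = -505447028499293771

-505447028499293771


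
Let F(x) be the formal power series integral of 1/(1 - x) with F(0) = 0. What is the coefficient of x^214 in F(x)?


1/(1 - x) = sum_{k>=0} x^k. Integrating termwise and using F(0) = 0 gives
F(x) = sum_{k>=0} x^(k+1) / (k+1) = sum_{m>=1} x^m / m = -ln(1 - x).
So the coefficient of x^214 is 1/214 = 1/214.

1/214


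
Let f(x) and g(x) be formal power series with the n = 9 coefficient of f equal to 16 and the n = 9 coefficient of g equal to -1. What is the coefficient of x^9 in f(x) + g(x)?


Addition of formal power series is termwise.
The coefficient of x^9 in f + g = 16 + -1
= 15

15


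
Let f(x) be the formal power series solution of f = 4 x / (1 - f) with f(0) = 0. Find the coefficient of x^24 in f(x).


Apply Lagrange inversion: f = 4 x * phi(f) with phi(t) = 1/(1 - t), so
[x^n] f = 4^n * (1/n) [t^(n-1)] phi(t)^n = 4^n * (1/n) [t^(n-1)] (1 - t)^(-n) = 4^n * (1/n) C(2n - 2, n - 1) = 4^n * C_{n-1}.
For n = 24: C_23 = C(46, 23) / 24 = 8233430727600/24 = 343059613650.
With the 4^24 = 281474976710656 factor, the coefficient is 281474976710656 * 343059613650 = 96562696762500395198054400.

96562696762500395198054400


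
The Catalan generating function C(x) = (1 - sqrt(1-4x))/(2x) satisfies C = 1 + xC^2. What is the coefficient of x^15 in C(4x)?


Substituting x -> 4x scales the n-th coefficient by 4^n, so [x^15] C(4x) = 4^15 * C_15.
C_15 = C(2*15, 15)/(16) = 155117520/16 = 9694845.
So 4^15 * 9694845 = 1073741824 * 9694845 = 10409760553697280.

10409760553697280


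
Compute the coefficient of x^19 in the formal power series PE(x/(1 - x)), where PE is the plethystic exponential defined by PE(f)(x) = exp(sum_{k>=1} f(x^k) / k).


For f(x) = x/(1 - x) we have
sum_{k>=1} f(x^k) / k = sum_{k>=1} (1/k) * x^k / (1 - x^k) = sum_{k, m >= 1} x^(k m) / k,
which after exponentiating simplifies to
PE(x/(1 - x)) = prod_{k>=1} 1 / (1 - x^k).
This is the generating function for the partition function p(n), so the coefficient of x^19 is p(19).
Computing p(19) by dynamic programming over parts 1, 2, ..., 19: p(19) = 490.

490
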